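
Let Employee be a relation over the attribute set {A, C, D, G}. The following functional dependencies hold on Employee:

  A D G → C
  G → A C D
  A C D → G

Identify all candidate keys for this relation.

G; ACD

{G}⁺: G→ACD adds A, C, D → {A, C, D, G}.
{A, C, D}⁺: ACD→G adds G → {A, C, D, G}. Minimal: {C, D}⁺ = {C, D}; {A, D}⁺ = {A, D}; {A, C}⁺ = {A, C} — none reach the full schema.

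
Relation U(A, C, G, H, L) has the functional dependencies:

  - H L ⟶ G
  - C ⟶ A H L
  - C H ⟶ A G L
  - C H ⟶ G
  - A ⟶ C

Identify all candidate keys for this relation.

{A}⁺: A→C adds C; C→AHL adds H, L; CH→AGL adds G → {A, C, G, H, L}.
{C}⁺: C→AHL adds A, H, L; CH→AGL adds G → {A, C, G, H, L}.

{A}, {C}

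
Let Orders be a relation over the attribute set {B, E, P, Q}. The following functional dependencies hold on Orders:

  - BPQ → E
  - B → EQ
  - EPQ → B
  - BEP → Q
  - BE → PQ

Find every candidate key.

{B}⁺: B→EQ adds E, Q; BE→PQ adds P → {B, E, P, Q}.
{E, P, Q}⁺: EPQ→B adds B → {B, E, P, Q}.

{B}, {E, P, Q}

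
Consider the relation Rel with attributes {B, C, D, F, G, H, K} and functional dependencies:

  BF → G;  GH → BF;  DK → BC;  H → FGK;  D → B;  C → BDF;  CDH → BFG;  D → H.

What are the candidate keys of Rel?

{C}, {D}

{C}⁺: C→BDF adds B, D, F; D→H adds H; BF→G adds G; H→FGK adds K → {B, C, D, F, G, H, K}.
{D}⁺: D→B adds B; D→H adds H; H→FGK adds F, G, K; DK→BC adds C → {B, C, D, F, G, H, K}.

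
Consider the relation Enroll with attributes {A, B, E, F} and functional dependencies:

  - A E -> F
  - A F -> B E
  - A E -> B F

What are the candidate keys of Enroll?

{A, E}; {A, F}

Attribute A never appears on the right-hand side of any dependency, so A must belong to every candidate key.
{A}⁺ = {A}, which is not all of the schema, so we must add further attributes.
{A, E}⁺: AE→F adds F; AF→BE adds B → {A, B, E, F}. Minimal: {E}⁺ = {E}; {A}⁺ = {A} — none reach the full schema.
{A, F}⁺: AF→BE adds B, E → {A, B, E, F}. Minimal: {F}⁺ = {F}; {A}⁺ = {A} — none reach the full schema.
Any other superkey contains one of these as a subset, so there are no further candidate keys.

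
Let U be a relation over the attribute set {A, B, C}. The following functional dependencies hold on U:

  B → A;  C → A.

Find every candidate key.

Attributes B, C never appear on any right-hand side, so every candidate key must contain {B, C}.
{B, C}⁺ = {A, B, C}, which is all of the schema, so {B, C} is the only candidate key.

(B, C)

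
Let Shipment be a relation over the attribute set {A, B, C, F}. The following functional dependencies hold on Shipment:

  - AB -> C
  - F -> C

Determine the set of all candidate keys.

{A, B, F}⁺: AB→C adds C → {A, B, C, F}. Minimal: {B, F}⁺ = {B, C, F}; {A, F}⁺ = {A, C, F}; {A, B}⁺ = {A, B, C} — none reach the full schema.

{A, B, F}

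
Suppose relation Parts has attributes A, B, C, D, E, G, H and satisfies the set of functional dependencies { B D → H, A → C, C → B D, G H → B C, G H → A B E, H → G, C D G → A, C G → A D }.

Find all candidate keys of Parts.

{A}, {C}, {H}, {B, D}

{A}⁺: A→C adds C; C→BD adds B, D; BD→H adds H; H→G adds G; GH→ABE adds E → {A, B, C, D, E, G, H}.
{C}⁺: C→BD adds B, D; BD→H adds H; H→G adds G; CDG→A adds A; GH→ABE adds E → {A, B, C, D, E, G, H}.
{H}⁺: H→G adds G; GH→BC adds B, C; GH→ABE adds A, E; CG→AD adds D → {A, B, C, D, E, G, H}.
{B, D}⁺: BD→H adds H; H→G adds G; GH→BC adds C; GH→ABE adds A, E → {A, B, C, D, E, G, H}.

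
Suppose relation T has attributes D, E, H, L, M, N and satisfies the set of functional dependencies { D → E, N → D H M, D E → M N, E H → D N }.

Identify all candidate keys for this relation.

Attribute L never appears on the right-hand side of any dependency, so L must belong to every candidate key.
{L}⁺ = {L}, which is not all of the schema, so we must add further attributes.
{D, L}⁺: D→E adds E; DE→MN adds M, N; N→DHM adds H → {D, E, H, L, M, N}.
{L, N}⁺: N→DHM adds D, H, M; D→E adds E → {D, E, H, L, M, N}.
{E, H, L}⁺: EH→DN adds D, N; N→DHM adds M → {D, E, H, L, M, N}.

DL, LN, EHL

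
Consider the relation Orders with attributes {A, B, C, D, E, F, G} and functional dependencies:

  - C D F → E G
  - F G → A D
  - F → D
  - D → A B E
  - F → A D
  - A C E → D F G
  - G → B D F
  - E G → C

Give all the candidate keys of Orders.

G, CD, CF, ACE

{G}⁺: G→BDF adds B, D, F; FG→AD adds A; D→ABE adds E; EG→C adds C → {A, B, C, D, E, F, G}.
{C, D}⁺: D→ABE adds A, B, E; ACE→DFG adds F, G → {A, B, C, D, E, F, G}.
{C, F}⁺: F→D adds D; D→ABE adds A, B, E; ACE→DFG adds G → {A, B, C, D, E, F, G}.
{A, C, E}⁺: ACE→DFG adds D, F, G; G→BDF adds B → {A, B, C, D, E, F, G}.
Any other superkey contains one of these as a subset, so there are no further candidate keys.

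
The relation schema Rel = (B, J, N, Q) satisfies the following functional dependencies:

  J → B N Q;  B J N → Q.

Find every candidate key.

J

Attribute J never appears on the right-hand side of any dependency, so J must belong to every candidate key.
{J}⁺ = {B, J, N, Q}, which is all of the schema, so {J} is the only candidate key.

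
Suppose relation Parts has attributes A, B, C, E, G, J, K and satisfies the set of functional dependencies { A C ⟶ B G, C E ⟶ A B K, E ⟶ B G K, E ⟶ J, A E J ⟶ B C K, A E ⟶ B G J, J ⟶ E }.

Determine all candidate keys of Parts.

AE, AJ, CE, CJ

{A, E}⁺: E→BGK adds B, G, K; E→J adds J; AEJ→BCK adds C → {A, B, C, E, G, J, K}. Minimal: {E}⁺ = {B, E, G, J, K}; {A}⁺ = {A} — none reach the full schema.
{A, J}⁺: J→E adds E; E→BGK adds B, G, K; AEJ→BCK adds C → {A, B, C, E, G, J, K}. Minimal: {J}⁺ = {B, E, G, J, K}; {A}⁺ = {A} — none reach the full schema.
{C, E}⁺: CE→ABK adds A, B, K; E→BGK adds G; E→J adds J → {A, B, C, E, G, J, K}. Minimal: {E}⁺ = {B, E, G, J, K}; {C}⁺ = {C} — none reach the full schema.
{C, J}⁺: J→E adds E; CE→ABK adds A, B, K; E→BGK adds G → {A, B, C, E, G, J, K}. Minimal: {J}⁺ = {B, E, G, J, K}; {C}⁺ = {C} — none reach the full schema.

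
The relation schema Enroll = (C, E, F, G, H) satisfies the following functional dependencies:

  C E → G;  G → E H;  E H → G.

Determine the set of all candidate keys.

(C, E, F), (C, F, G)

Attributes C, F never appear on any right-hand side, so every candidate key must contain {C, F}.
{C, F}⁺ = {C, F}, which is not all of the schema, so we must add further attributes.
{C, E, F}⁺: CE→G adds G; G→EH adds H → {C, E, F, G, H}. Minimal: {E, F}⁺ = {E, F}; {C, F}⁺ = {C, F}; {C, E}⁺ = {C, E, G, H} — none reach the full schema.
{C, F, G}⁺: G→EH adds E, H → {C, E, F, G, H}. Minimal: {F, G}⁺ = {E, F, G, H}; {C, G}⁺ = {C, E, G, H}; {C, F}⁺ = {C, F} — none reach the full schema.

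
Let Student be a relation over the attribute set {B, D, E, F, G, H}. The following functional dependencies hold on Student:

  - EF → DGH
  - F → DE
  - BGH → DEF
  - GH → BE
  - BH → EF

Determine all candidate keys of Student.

{F}⁺: F→DE adds D, E; EF→DGH adds G, H; GH→BE adds B → {B, D, E, F, G, H}.
{B, H}⁺: BH→EF adds E, F; EF→DGH adds D, G → {B, D, E, F, G, H}. Minimal: {H}⁺ = {H}; {B}⁺ = {B} — none reach the full schema.
{G, H}⁺: GH→BE adds B, E; BH→EF adds F; EF→DGH adds D → {B, D, E, F, G, H}. Minimal: {H}⁺ = {H}; {G}⁺ = {G} — none reach the full schema.
Any other superkey contains one of these as a subset, so there are no further candidate keys.

{F}; {B, H}; {G, H}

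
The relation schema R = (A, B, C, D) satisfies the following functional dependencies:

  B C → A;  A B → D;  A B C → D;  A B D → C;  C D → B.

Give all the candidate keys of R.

(A, B), (B, C), (C, D)

{A, B}⁺: AB→D adds D; ABD→C adds C → {A, B, C, D}. Minimal: {B}⁺ = {B}; {A}⁺ = {A} — none reach the full schema.
{B, C}⁺: BC→A adds A; AB→D adds D → {A, B, C, D}. Minimal: {C}⁺ = {C}; {B}⁺ = {B} — none reach the full schema.
{C, D}⁺: CD→B adds B; BC→A adds A → {A, B, C, D}. Minimal: {D}⁺ = {D}; {C}⁺ = {C} — none reach the full schema.
Any other superkey contains one of these as a subset, so there are no further candidate keys.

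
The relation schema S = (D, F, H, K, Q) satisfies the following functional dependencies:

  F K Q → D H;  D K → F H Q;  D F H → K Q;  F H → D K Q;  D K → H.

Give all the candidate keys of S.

DK, FH, FKQ

{D, K}⁺: DK→FHQ adds F, H, Q → {D, F, H, K, Q}. Minimal: {K}⁺ = {K}; {D}⁺ = {D} — none reach the full schema.
{F, H}⁺: FH→DKQ adds D, K, Q → {D, F, H, K, Q}. Minimal: {H}⁺ = {H}; {F}⁺ = {F} — none reach the full schema.
{F, K, Q}⁺: FKQ→DH adds D, H → {D, F, H, K, Q}. Minimal: {K, Q}⁺ = {K, Q}; {F, Q}⁺ = {F, Q}; {F, K}⁺ = {F, K} — none reach the full schema.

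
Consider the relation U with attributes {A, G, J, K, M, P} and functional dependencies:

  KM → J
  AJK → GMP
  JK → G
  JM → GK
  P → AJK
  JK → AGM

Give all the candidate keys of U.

{P}⁺: P→AJK adds A, J, K; JK→AGM adds G, M → {A, G, J, K, M, P}.
{J, K}⁺: JK→G adds G; JK→AGM adds A, M; AJK→GMP adds P → {A, G, J, K, M, P}. Minimal: {K}⁺ = {K}; {J}⁺ = {J} — none reach the full schema.
{J, M}⁺: JM→GK adds G, K; JK→AGM adds A; AJK→GMP adds P → {A, G, J, K, M, P}. Minimal: {M}⁺ = {M}; {J}⁺ = {J} — none reach the full schema.
{K, M}⁺: KM→J adds J; JK→G adds G; JK→AGM adds A; AJK→GMP adds P → {A, G, J, K, M, P}. Minimal: {M}⁺ = {M}; {K}⁺ = {K} — none reach the full schema.

{P}; {J, K}; {J, M}; {K, M}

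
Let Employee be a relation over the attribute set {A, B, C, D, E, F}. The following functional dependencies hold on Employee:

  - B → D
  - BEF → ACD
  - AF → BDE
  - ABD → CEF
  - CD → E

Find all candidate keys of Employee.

{A, B}⁺: B→D adds D; ABD→CEF adds C, E, F → {A, B, C, D, E, F}. Minimal: {B}⁺ = {B, D}; {A}⁺ = {A} — none reach the full schema.
{A, F}⁺: AF→BDE adds B, D, E; ABD→CEF adds C → {A, B, C, D, E, F}. Minimal: {F}⁺ = {F}; {A}⁺ = {A} — none reach the full schema.
{B, C, F}⁺: B→D adds D; CD→E adds E; BEF→ACD adds A → {A, B, C, D, E, F}. Minimal: {C, F}⁺ = {C, F}; {B, F}⁺ = {B, D, F}; {B, C}⁺ = {B, C, D, E} — none reach the full schema.
{B, E, F}⁺: B→D adds D; BEF→ACD adds A, C → {A, B, C, D, E, F}. Minimal: {E, F}⁺ = {E, F}; {B, F}⁺ = {B, D, F}; {B, E}⁺ = {B, D, E} — none reach the full schema.

{A, B}, {A, F}, {B, C, F}, {B, E, F}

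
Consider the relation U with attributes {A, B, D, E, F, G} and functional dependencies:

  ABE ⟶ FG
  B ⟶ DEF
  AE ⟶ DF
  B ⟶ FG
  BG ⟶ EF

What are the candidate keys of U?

Attributes A, B never appear on any right-hand side, so every candidate key must contain {A, B}.
{A, B}⁺ = {A, B, D, E, F, G}, which is all of the schema, so {A, B} is the only candidate key.

{A, B}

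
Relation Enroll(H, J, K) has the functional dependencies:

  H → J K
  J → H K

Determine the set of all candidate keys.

{H}, {J}

{H}⁺: H→JK adds J, K → {H, J, K}.
{J}⁺: J→HK adds H, K → {H, J, K}.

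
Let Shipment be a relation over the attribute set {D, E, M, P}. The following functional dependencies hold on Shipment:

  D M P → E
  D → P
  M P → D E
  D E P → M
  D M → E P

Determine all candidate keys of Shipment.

{D, E}⁺: D→P adds P; DEP→M adds M → {D, E, M, P}.
{D, M}⁺: D→P adds P; MP→DE adds E → {D, E, M, P}.
{M, P}⁺: MP→DE adds D, E → {D, E, M, P}.
Any other superkey contains one of these as a subset, so there are no further candidate keys.

DE, DM, MP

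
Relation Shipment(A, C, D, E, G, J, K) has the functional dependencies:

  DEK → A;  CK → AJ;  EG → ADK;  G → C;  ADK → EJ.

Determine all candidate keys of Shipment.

{E, G}; {D, G, K}

Attribute G never appears on the right-hand side of any dependency, so G must belong to every candidate key.
{G}⁺ = {C, G}, which is not all of the schema, so we must add further attributes.
{E, G}⁺: EG→ADK adds A, D, K; G→C adds C; ADK→EJ adds J → {A, C, D, E, G, J, K}. Minimal: {G}⁺ = {C, G}; {E}⁺ = {E} — none reach the full schema.
{D, G, K}⁺: G→C adds C; CK→AJ adds A, J; ADK→EJ adds E → {A, C, D, E, G, J, K}. Minimal: {G, K}⁺ = {A, C, G, J, K}; {D, K}⁺ = {D, K}; {D, G}⁺ = {C, D, G} — none reach the full schema.
Any other superkey contains one of these as a subset, so there are no further candidate keys.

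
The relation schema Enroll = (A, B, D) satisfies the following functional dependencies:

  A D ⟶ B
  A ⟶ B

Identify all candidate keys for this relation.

{A, D}

Attributes A, D never appear on any right-hand side, so every candidate key must contain {A, D}.
{A, D}⁺ = {A, B, D}, which is all of the schema, so {A, D} is the only candidate key.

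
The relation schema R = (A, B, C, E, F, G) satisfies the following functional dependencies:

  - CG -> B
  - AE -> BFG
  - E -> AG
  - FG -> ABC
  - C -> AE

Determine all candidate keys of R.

(C), (E), (F, G)

{C}⁺: C→AE adds A, E; AE→BFG adds B, F, G → {A, B, C, E, F, G}.
{E}⁺: E→AG adds A, G; AE→BFG adds B, F; FG→ABC adds C → {A, B, C, E, F, G}.
{F, G}⁺: FG→ABC adds A, B, C; C→AE adds E → {A, B, C, E, F, G}.
Any other superkey contains one of these as a subset, so there are no further candidate keys.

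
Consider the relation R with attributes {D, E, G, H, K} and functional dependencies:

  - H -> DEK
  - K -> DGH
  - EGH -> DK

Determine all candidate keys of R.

{H}⁺: H→DEK adds D, E, K; K→DGH adds G → {D, E, G, H, K}.
{K}⁺: K→DGH adds D, G, H; H→DEK adds E → {D, E, G, H, K}.

{H}, {K}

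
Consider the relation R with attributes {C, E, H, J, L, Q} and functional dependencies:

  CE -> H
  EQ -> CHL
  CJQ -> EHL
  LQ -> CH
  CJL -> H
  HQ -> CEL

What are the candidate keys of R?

Attributes J, Q never appear on any right-hand side, so every candidate key must contain {J, Q}.
{J, Q}⁺ = {J, Q}, which is not all of the schema, so we must add further attributes.
{C, J, Q}⁺: CJQ→EHL adds E, H, L → {C, E, H, J, L, Q}. Minimal: {J, Q}⁺ = {J, Q}; {C, Q}⁺ = {C, Q}; {C, J}⁺ = {C, J} — none reach the full schema.
{E, J, Q}⁺: EQ→CHL adds C, H, L → {C, E, H, J, L, Q}. Minimal: {J, Q}⁺ = {J, Q}; {E, Q}⁺ = {C, E, H, L, Q}; {E, J}⁺ = {E, J} — none reach the full schema.
{H, J, Q}⁺: HQ→CEL adds C, E, L → {C, E, H, J, L, Q}. Minimal: {J, Q}⁺ = {J, Q}; {H, Q}⁺ = {C, E, H, L, Q}; {H, J}⁺ = {H, J} — none reach the full schema.
{J, L, Q}⁺: LQ→CH adds C, H; HQ→CEL adds E → {C, E, H, J, L, Q}. Minimal: {L, Q}⁺ = {C, E, H, L, Q}; {J, Q}⁺ = {J, Q}; {J, L}⁺ = {J, L} — none reach the full schema.
Any other superkey contains one of these as a subset, so there are no further candidate keys.

{C, J, Q}; {E, J, Q}; {H, J, Q}; {J, L, Q}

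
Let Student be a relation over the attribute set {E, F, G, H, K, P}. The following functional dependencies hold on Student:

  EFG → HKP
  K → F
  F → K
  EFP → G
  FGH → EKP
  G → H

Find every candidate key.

{F, G}, {G, K}, {E, F, P}, {E, K, P}

{F, G}⁺: F→K adds K; G→H adds H; FGH→EKP adds E, P → {E, F, G, H, K, P}. Minimal: {G}⁺ = {G, H}; {F}⁺ = {F, K} — none reach the full schema.
{G, K}⁺: K→F adds F; G→H adds H; FGH→EKP adds E, P → {E, F, G, H, K, P}. Minimal: {K}⁺ = {F, K}; {G}⁺ = {G, H} — none reach the full schema.
{E, F, P}⁺: F→K adds K; EFP→G adds G; G→H adds H → {E, F, G, H, K, P}. Minimal: {F, P}⁺ = {F, K, P}; {E, P}⁺ = {E, P}; {E, F}⁺ = {E, F, K} — none reach the full schema.
{E, K, P}⁺: K→F adds F; EFP→G adds G; G→H adds H → {E, F, G, H, K, P}. Minimal: {K, P}⁺ = {F, K, P}; {E, P}⁺ = {E, P}; {E, K}⁺ = {E, F, K} — none reach the full schema.
Any other superkey contains one of these as a subset, so there are no further candidate keys.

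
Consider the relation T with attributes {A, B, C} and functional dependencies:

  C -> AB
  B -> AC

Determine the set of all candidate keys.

{B}⁺: B→AC adds A, C → {A, B, C}.
{C}⁺: C→AB adds A, B → {A, B, C}.

(B), (C)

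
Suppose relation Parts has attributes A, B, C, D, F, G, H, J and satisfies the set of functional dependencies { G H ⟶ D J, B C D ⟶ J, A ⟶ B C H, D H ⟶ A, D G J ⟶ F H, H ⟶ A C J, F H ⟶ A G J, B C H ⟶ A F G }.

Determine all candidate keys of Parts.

{A}⁺: A→BCH adds B, C, H; H→ACJ adds J; BCH→AFG adds F, G; GH→DJ adds D → {A, B, C, D, F, G, H, J}.
{H}⁺: H→ACJ adds A, C, J; A→BCH adds B; BCH→AFG adds F, G; GH→DJ adds D → {A, B, C, D, F, G, H, J}.
{D, G, J}⁺: DGJ→FH adds F, H; H→ACJ adds A, C; A→BCH adds B → {A, B, C, D, F, G, H, J}. Minimal: {G, J}⁺ = {G, J}; {D, J}⁺ = {D, J}; {D, G}⁺ = {D, G} — none reach the full schema.
{B, C, D, G}⁺: BCD→J adds J; DGJ→FH adds F, H; H→ACJ adds A → {A, B, C, D, F, G, H, J}. Minimal: {C, D, G}⁺ = {C, D, G}; {B, D, G}⁺ = {B, D, G}; {B, C, G}⁺ = {B, C, G}; … — none reach the full schema.
Any other superkey contains one of these as a subset, so there are no further candidate keys.

{A}, {H}, {D, G, J}, {B, C, D, G}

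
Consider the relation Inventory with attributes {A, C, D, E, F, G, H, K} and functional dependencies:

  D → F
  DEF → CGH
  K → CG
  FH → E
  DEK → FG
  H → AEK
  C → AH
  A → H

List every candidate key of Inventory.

Attribute D never appears on the right-hand side of any dependency, so D must belong to every candidate key.
{D}⁺ = {D, F}, which is not all of the schema, so we must add further attributes.
{A, D}⁺: D→F adds F; A→H adds H; FH→E adds E; H→AEK adds K; DEF→CGH adds C, G → {A, C, D, E, F, G, H, K}. Minimal: {D}⁺ = {D, F}; {A}⁺ = {A, C, E, G, H, K} — none reach the full schema.
{C, D}⁺: D→F adds F; C→AH adds A, H; FH→E adds E; H→AEK adds K; DEF→CGH adds G → {A, C, D, E, F, G, H, K}. Minimal: {D}⁺ = {D, F}; {C}⁺ = {A, C, E, G, H, K} — none reach the full schema.
{D, E}⁺: D→F adds F; DEF→CGH adds C, G, H; H→AEK adds A, K → {A, C, D, E, F, G, H, K}. Minimal: {E}⁺ = {E}; {D}⁺ = {D, F} — none reach the full schema.
{D, H}⁺: D→F adds F; FH→E adds E; H→AEK adds A, K; DEF→CGH adds C, G → {A, C, D, E, F, G, H, K}. Minimal: {H}⁺ = {A, C, E, G, H, K}; {D}⁺ = {D, F} — none reach the full schema.
{D, K}⁺: D→F adds F; K→CG adds C, G; C→AH adds A, H; FH→E adds E → {A, C, D, E, F, G, H, K}. Minimal: {K}⁺ = {A, C, E, G, H, K}; {D}⁺ = {D, F} — none reach the full schema.
Any other superkey contains one of these as a subset, so there are no further candidate keys.

{A, D}; {C, D}; {D, E}; {D, H}; {D, K}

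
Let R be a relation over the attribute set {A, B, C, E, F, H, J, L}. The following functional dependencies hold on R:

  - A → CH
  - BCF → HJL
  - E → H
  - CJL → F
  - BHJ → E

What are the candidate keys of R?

ABF; ABJL

{A, B, F}⁺: A→CH adds C, H; BCF→HJL adds J, L; BHJ→E adds E → {A, B, C, E, F, H, J, L}.
{A, B, J, L}⁺: A→CH adds C, H; CJL→F adds F; BHJ→E adds E → {A, B, C, E, F, H, J, L}.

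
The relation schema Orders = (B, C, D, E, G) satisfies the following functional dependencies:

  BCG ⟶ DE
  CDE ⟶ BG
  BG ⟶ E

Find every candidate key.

BCG, CDE

Attribute C never appears on the right-hand side of any dependency, so C must belong to every candidate key.
{C}⁺ = {C}, which is not all of the schema, so we must add further attributes.
{B, C, G}⁺: BCG→DE adds D, E → {B, C, D, E, G}.
{C, D, E}⁺: CDE→BG adds B, G → {B, C, D, E, G}.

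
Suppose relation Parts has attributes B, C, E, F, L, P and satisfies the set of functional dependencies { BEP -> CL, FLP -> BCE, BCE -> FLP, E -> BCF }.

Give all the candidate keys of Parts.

{E}⁺: E→BCF adds B, C, F; BCE→FLP adds L, P → {B, C, E, F, L, P}.
{F, L, P}⁺: FLP→BCE adds B, C, E → {B, C, E, F, L, P}.
Any other superkey contains one of these as a subset, so there are no further candidate keys.

{E}, {F, L, P}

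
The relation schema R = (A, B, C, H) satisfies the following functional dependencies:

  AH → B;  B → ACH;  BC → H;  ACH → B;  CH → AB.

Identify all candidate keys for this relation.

(B), (A, H), (C, H)

{B}⁺: B→ACH adds A, C, H → {A, B, C, H}.
{A, H}⁺: AH→B adds B; B→ACH adds C → {A, B, C, H}.
{C, H}⁺: CH→AB adds A, B → {A, B, C, H}.
Any other superkey contains one of these as a subset, so there are no further candidate keys.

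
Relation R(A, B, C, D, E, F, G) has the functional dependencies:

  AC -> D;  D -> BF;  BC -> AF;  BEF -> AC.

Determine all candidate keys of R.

{D, E, G}; {A, C, E, G}; {B, C, E, G}; {B, E, F, G}

{D, E, G}⁺: D→BF adds B, F; BEF→AC adds A, C → {A, B, C, D, E, F, G}. Minimal: {E, G}⁺ = {E, G}; {D, G}⁺ = {B, D, F, G}; {D, E}⁺ = {A, B, C, D, E, F} — none reach the full schema.
{A, C, E, G}⁺: AC→D adds D; D→BF adds B, F → {A, B, C, D, E, F, G}. Minimal: {C, E, G}⁺ = {C, E, G}; {A, E, G}⁺ = {A, E, G}; {A, C, G}⁺ = {A, B, C, D, F, G}; … — none reach the full schema.
{B, C, E, G}⁺: BC→AF adds A, F; AC→D adds D → {A, B, C, D, E, F, G}. Minimal: {C, E, G}⁺ = {C, E, G}; {B, E, G}⁺ = {B, E, G}; {B, C, G}⁺ = {A, B, C, D, F, G}; … — none reach the full schema.
{B, E, F, G}⁺: BEF→AC adds A, C; AC→D adds D → {A, B, C, D, E, F, G}. Minimal: {E, F, G}⁺ = {E, F, G}; {B, F, G}⁺ = {B, F, G}; {B, E, G}⁺ = {B, E, G}; … — none reach the full schema.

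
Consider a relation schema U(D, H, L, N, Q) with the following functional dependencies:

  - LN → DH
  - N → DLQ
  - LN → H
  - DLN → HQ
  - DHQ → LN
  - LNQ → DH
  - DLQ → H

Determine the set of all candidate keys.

(N); (D, H, Q); (D, L, Q)

{N}⁺: N→DLQ adds D, L, Q; LN→H adds H → {D, H, L, N, Q}.
{D, H, Q}⁺: DHQ→LN adds L, N → {D, H, L, N, Q}. Minimal: {H, Q}⁺ = {H, Q}; {D, Q}⁺ = {D, Q}; {D, H}⁺ = {D, H} — none reach the full schema.
{D, L, Q}⁺: DLQ→H adds H; DHQ→LN adds N → {D, H, L, N, Q}. Minimal: {L, Q}⁺ = {L, Q}; {D, Q}⁺ = {D, Q}; {D, L}⁺ = {D, L} — none reach the full schema.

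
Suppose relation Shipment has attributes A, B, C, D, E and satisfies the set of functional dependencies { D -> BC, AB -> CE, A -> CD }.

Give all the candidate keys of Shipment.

(A)

Attribute A never appears on the right-hand side of any dependency, so A must belong to every candidate key.
{A}⁺ = {A, B, C, D, E}, which is all of the schema, so {A} is the only candidate key.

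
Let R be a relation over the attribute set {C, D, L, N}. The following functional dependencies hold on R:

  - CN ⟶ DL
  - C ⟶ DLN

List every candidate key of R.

{C}⁺: C→DLN adds D, L, N → {C, D, L, N}.
No other minimal superkey exists.

C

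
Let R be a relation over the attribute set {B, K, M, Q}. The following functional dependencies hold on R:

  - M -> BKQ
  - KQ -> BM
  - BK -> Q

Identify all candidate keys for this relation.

{M}, {B, K}, {K, Q}

{M}⁺: M→BKQ adds B, K, Q → {B, K, M, Q}.
{B, K}⁺: BK→Q adds Q; KQ→BM adds M → {B, K, M, Q}. Minimal: {K}⁺ = {K}; {B}⁺ = {B} — none reach the full schema.
{K, Q}⁺: KQ→BM adds B, M → {B, K, M, Q}. Minimal: {Q}⁺ = {Q}; {K}⁺ = {K} — none reach the full schema.
Any other superkey contains one of these as a subset, so there are no further candidate keys.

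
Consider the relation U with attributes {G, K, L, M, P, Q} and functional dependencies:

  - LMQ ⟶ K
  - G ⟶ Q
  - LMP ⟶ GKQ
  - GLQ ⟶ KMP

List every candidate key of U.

GL, LMP

Attribute L never appears on the right-hand side of any dependency, so L must belong to every candidate key.
{L}⁺ = {L}, which is not all of the schema, so we must add further attributes.
{G, L}⁺: G→Q adds Q; GLQ→KMP adds K, M, P → {G, K, L, M, P, Q}. Minimal: {L}⁺ = {L}; {G}⁺ = {G, Q} — none reach the full schema.
{L, M, P}⁺: LMP→GKQ adds G, K, Q → {G, K, L, M, P, Q}. Minimal: {M, P}⁺ = {M, P}; {L, P}⁺ = {L, P}; {L, M}⁺ = {L, M} — none reach the full schema.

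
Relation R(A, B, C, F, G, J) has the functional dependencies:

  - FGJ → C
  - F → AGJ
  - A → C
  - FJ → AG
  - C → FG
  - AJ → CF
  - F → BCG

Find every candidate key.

{A}, {C}, {F}

{A}⁺: A→C adds C; C→FG adds F, G; F→BCG adds B; F→AGJ adds J → {A, B, C, F, G, J}.
{C}⁺: C→FG adds F, G; F→BCG adds B; F→AGJ adds A, J → {A, B, C, F, G, J}.
{F}⁺: F→AGJ adds A, G, J; A→C adds C; F→BCG adds B → {A, B, C, F, G, J}.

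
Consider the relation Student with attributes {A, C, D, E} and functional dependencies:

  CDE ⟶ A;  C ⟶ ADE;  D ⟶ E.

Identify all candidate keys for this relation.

{C}

Attribute C never appears on the right-hand side of any dependency, so C must belong to every candidate key.
{C}⁺ = {A, C, D, E}, which is all of the schema, so {C} is the only candidate key.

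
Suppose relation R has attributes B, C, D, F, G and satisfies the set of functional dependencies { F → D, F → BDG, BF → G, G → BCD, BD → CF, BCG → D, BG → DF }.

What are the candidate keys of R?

{F}⁺: F→D adds D; F→BDG adds B, G; G→BCD adds C → {B, C, D, F, G}.
{G}⁺: G→BCD adds B, C, D; BD→CF adds F → {B, C, D, F, G}.
{B, D}⁺: BD→CF adds C, F; F→BDG adds G → {B, C, D, F, G}. Minimal: {D}⁺ = {D}; {B}⁺ = {B} — none reach the full schema.
Any other superkey contains one of these as a subset, so there are no further candidate keys.

{F}; {G}; {B, D}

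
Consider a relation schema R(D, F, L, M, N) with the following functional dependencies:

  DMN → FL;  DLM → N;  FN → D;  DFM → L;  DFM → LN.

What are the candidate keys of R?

{D, F, M}, {D, L, M}, {D, M, N}, {F, M, N}

Attribute M never appears on the right-hand side of any dependency, so M must belong to every candidate key.
{M}⁺ = {M}, which is not all of the schema, so we must add further attributes.
{D, F, M}⁺: DFM→L adds L; DFM→LN adds N → {D, F, L, M, N}. Minimal: {F, M}⁺ = {F, M}; {D, M}⁺ = {D, M}; {D, F}⁺ = {D, F} — none reach the full schema.
{D, L, M}⁺: DLM→N adds N; DMN→FL adds F → {D, F, L, M, N}. Minimal: {L, M}⁺ = {L, M}; {D, M}⁺ = {D, M}; {D, L}⁺ = {D, L} — none reach the full schema.
{D, M, N}⁺: DMN→FL adds F, L → {D, F, L, M, N}. Minimal: {M, N}⁺ = {M, N}; {D, N}⁺ = {D, N}; {D, M}⁺ = {D, M} — none reach the full schema.
{F, M, N}⁺: FN→D adds D; DFM→L adds L → {D, F, L, M, N}. Minimal: {M, N}⁺ = {M, N}; {F, N}⁺ = {D, F, N}; {F, M}⁺ = {F, M} — none reach the full schema.
Any other superkey contains one of these as a subset, so there are no further candidate keys.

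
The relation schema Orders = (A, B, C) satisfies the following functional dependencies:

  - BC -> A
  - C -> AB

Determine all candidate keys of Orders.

{C}⁺: C→AB adds A, B → {A, B, C}.

C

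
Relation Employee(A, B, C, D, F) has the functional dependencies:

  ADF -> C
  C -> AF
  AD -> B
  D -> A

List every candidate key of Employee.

{C, D}; {D, F}

Attribute D never appears on the right-hand side of any dependency, so D must belong to every candidate key.
{D}⁺ = {A, B, D}, which is not all of the schema, so we must add further attributes.
{C, D}⁺: C→AF adds A, F; AD→B adds B → {A, B, C, D, F}.
{D, F}⁺: D→A adds A; ADF→C adds C; AD→B adds B → {A, B, C, D, F}.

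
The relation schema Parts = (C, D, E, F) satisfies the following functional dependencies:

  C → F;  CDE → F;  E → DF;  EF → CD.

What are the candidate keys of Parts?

(E)

Attribute E never appears on the right-hand side of any dependency, so E must belong to every candidate key.
{E}⁺ = {C, D, E, F}, which is all of the schema, so {E} is the only candidate key.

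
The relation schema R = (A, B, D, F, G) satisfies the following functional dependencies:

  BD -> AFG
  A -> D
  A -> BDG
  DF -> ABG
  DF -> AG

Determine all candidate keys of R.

{A}⁺: A→D adds D; A→BDG adds B, G; BD→AFG adds F → {A, B, D, F, G}.
{B, D}⁺: BD→AFG adds A, F, G → {A, B, D, F, G}.
{D, F}⁺: DF→ABG adds A, B, G → {A, B, D, F, G}.
Any other superkey contains one of these as a subset, so there are no further candidate keys.

{A}, {B, D}, {D, F}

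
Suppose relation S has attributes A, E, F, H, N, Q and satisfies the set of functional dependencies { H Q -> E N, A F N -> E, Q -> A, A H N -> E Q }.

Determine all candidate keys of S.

{F, H, Q}, {A, F, H, N}

{F, H, Q}⁺: HQ→EN adds E, N; Q→A adds A → {A, E, F, H, N, Q}. Minimal: {H, Q}⁺ = {A, E, H, N, Q}; {F, Q}⁺ = {A, F, Q}; {F, H}⁺ = {F, H} — none reach the full schema.
{A, F, H, N}⁺: AFN→E adds E; AHN→EQ adds Q → {A, E, F, H, N, Q}. Minimal: {F, H, N}⁺ = {F, H, N}; {A, H, N}⁺ = {A, E, H, N, Q}; {A, F, N}⁺ = {A, E, F, N}; … — none reach the full schema.
Any other superkey contains one of these as a subset, so there are no further candidate keys.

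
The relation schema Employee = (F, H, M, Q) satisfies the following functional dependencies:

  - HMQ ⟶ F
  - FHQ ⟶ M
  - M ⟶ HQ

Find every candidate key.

{M}⁺: M→HQ adds H, Q; HMQ→F adds F → {F, H, M, Q}.
{F, H, Q}⁺: FHQ→M adds M → {F, H, M, Q}. Minimal: {H, Q}⁺ = {H, Q}; {F, Q}⁺ = {F, Q}; {F, H}⁺ = {F, H} — none reach the full schema.

M, FHQ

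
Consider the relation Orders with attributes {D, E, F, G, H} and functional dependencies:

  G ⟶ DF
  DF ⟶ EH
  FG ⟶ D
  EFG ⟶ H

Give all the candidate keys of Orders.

G

Attribute G never appears on the right-hand side of any dependency, so G must belong to every candidate key.
{G}⁺ = {D, E, F, G, H}, which is all of the schema, so {G} is the only candidate key.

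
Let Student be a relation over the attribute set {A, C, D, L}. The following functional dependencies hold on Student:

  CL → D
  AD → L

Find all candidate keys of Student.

{A, C, D}⁺: AD→L adds L → {A, C, D, L}. Minimal: {C, D}⁺ = {C, D}; {A, D}⁺ = {A, D, L}; {A, C}⁺ = {A, C} — none reach the full schema.
{A, C, L}⁺: CL→D adds D → {A, C, D, L}. Minimal: {C, L}⁺ = {C, D, L}; {A, L}⁺ = {A, L}; {A, C}⁺ = {A, C} — none reach the full schema.

(A, C, D), (A, C, L)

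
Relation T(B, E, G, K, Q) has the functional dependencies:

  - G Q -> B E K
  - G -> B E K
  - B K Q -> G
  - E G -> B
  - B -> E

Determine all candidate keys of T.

{G, Q}; {B, K, Q}

{G, Q}⁺: GQ→BEK adds B, E, K → {B, E, G, K, Q}.
{B, K, Q}⁺: BKQ→G adds G; B→E adds E → {B, E, G, K, Q}.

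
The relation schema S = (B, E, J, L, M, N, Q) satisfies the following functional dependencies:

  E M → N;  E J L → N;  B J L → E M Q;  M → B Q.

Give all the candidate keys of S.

Attributes J, L never appear on any right-hand side, so every candidate key must contain {J, L}.
{J, L}⁺ = {J, L}, which is not all of the schema, so we must add further attributes.
{B, J, L}⁺: BJL→EMQ adds E, M, Q; EM→N adds N → {B, E, J, L, M, N, Q}. Minimal: {J, L}⁺ = {J, L}; {B, L}⁺ = {B, L}; {B, J}⁺ = {B, J} — none reach the full schema.
{J, L, M}⁺: M→BQ adds B, Q; BJL→EMQ adds E; EM→N adds N → {B, E, J, L, M, N, Q}. Minimal: {L, M}⁺ = {B, L, M, Q}; {J, M}⁺ = {B, J, M, Q}; {J, L}⁺ = {J, L} — none reach the full schema.

{B, J, L}, {J, L, M}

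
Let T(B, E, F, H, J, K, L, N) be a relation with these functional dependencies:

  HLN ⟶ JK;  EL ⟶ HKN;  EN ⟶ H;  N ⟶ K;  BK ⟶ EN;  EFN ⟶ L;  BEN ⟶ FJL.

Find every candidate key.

{B, K}; {B, N}; {B, E, L}

{B, K}⁺: BK→EN adds E, N; BEN→FJL adds F, J, L; EL→HKN adds H → {B, E, F, H, J, K, L, N}.
{B, N}⁺: N→K adds K; BK→EN adds E; BEN→FJL adds F, J, L; EL→HKN adds H → {B, E, F, H, J, K, L, N}.
{B, E, L}⁺: EL→HKN adds H, K, N; BEN→FJL adds F, J → {B, E, F, H, J, K, L, N}.
Any other superkey contains one of these as a subset, so there are no further candidate keys.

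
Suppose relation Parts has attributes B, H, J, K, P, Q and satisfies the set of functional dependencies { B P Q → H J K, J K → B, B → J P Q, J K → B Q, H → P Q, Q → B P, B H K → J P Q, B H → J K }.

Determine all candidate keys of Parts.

B, H, Q, JK

{B}⁺: B→JPQ adds J, P, Q; BPQ→HJK adds H, K → {B, H, J, K, P, Q}.
{H}⁺: H→PQ adds P, Q; Q→BP adds B; BH→JK adds J, K → {B, H, J, K, P, Q}.
{Q}⁺: Q→BP adds B, P; BPQ→HJK adds H, J, K → {B, H, J, K, P, Q}.
{J, K}⁺: JK→B adds B; B→JPQ adds P, Q; BPQ→HJK adds H → {B, H, J, K, P, Q}. Minimal: {K}⁺ = {K}; {J}⁺ = {J} — none reach the full schema.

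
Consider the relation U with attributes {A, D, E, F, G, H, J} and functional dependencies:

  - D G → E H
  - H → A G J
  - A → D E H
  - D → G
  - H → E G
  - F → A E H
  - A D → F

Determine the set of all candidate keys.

{A}⁺: A→DEH adds D, E, H; D→G adds G; AD→F adds F; H→AGJ adds J → {A, D, E, F, G, H, J}.
{D}⁺: D→G adds G; DG→EH adds E, H; H→AGJ adds A, J; AD→F adds F → {A, D, E, F, G, H, J}.
{F}⁺: F→AEH adds A, E, H; H→AGJ adds G, J; A→DEH adds D → {A, D, E, F, G, H, J}.
{H}⁺: H→AGJ adds A, G, J; A→DEH adds D, E; AD→F adds F → {A, D, E, F, G, H, J}.
Any other superkey contains one of these as a subset, so there are no further candidate keys.

{A}, {D}, {F}, {H}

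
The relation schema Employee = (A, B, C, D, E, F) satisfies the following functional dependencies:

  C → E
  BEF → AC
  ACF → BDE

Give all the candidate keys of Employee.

(A, C, F); (B, C, F); (B, E, F)

Attribute F never appears on the right-hand side of any dependency, so F must belong to every candidate key.
{F}⁺ = {F}, which is not all of the schema, so we must add further attributes.
{A, C, F}⁺: C→E adds E; ACF→BDE adds B, D → {A, B, C, D, E, F}.
{B, C, F}⁺: C→E adds E; BEF→AC adds A; ACF→BDE adds D → {A, B, C, D, E, F}.
{B, E, F}⁺: BEF→AC adds A, C; ACF→BDE adds D → {A, B, C, D, E, F}.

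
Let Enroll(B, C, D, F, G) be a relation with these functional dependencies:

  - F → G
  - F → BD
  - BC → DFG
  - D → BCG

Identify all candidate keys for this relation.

{D}⁺: D→BCG adds B, C, G; BC→DFG adds F → {B, C, D, F, G}.
{F}⁺: F→G adds G; F→BD adds B, D; D→BCG adds C → {B, C, D, F, G}.
{B, C}⁺: BC→DFG adds D, F, G → {B, C, D, F, G}.

(D), (F), (B, C)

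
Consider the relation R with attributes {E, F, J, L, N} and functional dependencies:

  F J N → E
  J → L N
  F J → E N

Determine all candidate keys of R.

(F, J)

{F, J}⁺: J→LN adds L, N; FJ→EN adds E → {E, F, J, L, N}. Minimal: {J}⁺ = {J, L, N}; {F}⁺ = {F} — none reach the full schema.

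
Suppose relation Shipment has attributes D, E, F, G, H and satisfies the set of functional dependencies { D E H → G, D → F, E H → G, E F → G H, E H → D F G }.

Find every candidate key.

(D, E); (E, F); (E, H)

Attribute E never appears on the right-hand side of any dependency, so E must belong to every candidate key.
{E}⁺ = {E}, which is not all of the schema, so we must add further attributes.
{D, E}⁺: D→F adds F; EF→GH adds G, H → {D, E, F, G, H}. Minimal: {E}⁺ = {E}; {D}⁺ = {D, F} — none reach the full schema.
{E, F}⁺: EF→GH adds G, H; EH→DFG adds D → {D, E, F, G, H}. Minimal: {F}⁺ = {F}; {E}⁺ = {E} — none reach the full schema.
{E, H}⁺: EH→G adds G; EH→DFG adds D, F → {D, E, F, G, H}. Minimal: {H}⁺ = {H}; {E}⁺ = {E} — none reach the full schema.
Any other superkey contains one of these as a subset, so there are no further candidate keys.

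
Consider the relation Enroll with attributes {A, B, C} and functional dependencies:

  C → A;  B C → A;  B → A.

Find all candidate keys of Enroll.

{B, C}

Attributes B, C never appear on any right-hand side, so every candidate key must contain {B, C}.
{B, C}⁺ = {A, B, C}, which is all of the schema, so {B, C} is the only candidate key.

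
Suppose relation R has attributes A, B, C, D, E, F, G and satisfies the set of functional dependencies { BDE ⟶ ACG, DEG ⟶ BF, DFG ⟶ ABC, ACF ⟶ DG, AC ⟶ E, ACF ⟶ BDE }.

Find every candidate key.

ACF, BDE, DEG, DFG, ABCD, ACDG

{A, C, F}⁺: ACF→DG adds D, G; AC→E adds E; ACF→BDE adds B → {A, B, C, D, E, F, G}. Minimal: {C, F}⁺ = {C, F}; {A, F}⁺ = {A, F}; {A, C}⁺ = {A, C, E} — none reach the full schema.
{B, D, E}⁺: BDE→ACG adds A, C, G; DEG→BF adds F → {A, B, C, D, E, F, G}. Minimal: {D, E}⁺ = {D, E}; {B, E}⁺ = {B, E}; {B, D}⁺ = {B, D} — none reach the full schema.
{D, E, G}⁺: DEG→BF adds B, F; DFG→ABC adds A, C → {A, B, C, D, E, F, G}. Minimal: {E, G}⁺ = {E, G}; {D, G}⁺ = {D, G}; {D, E}⁺ = {D, E} — none reach the full schema.
{D, F, G}⁺: DFG→ABC adds A, B, C; AC→E adds E → {A, B, C, D, E, F, G}. Minimal: {F, G}⁺ = {F, G}; {D, G}⁺ = {D, G}; {D, F}⁺ = {D, F} — none reach the full schema.
{A, B, C, D}⁺: AC→E adds E; BDE→ACG adds G; DEG→BF adds F → {A, B, C, D, E, F, G}. Minimal: {B, C, D}⁺ = {B, C, D}; {A, C, D}⁺ = {A, C, D, E}; {A, B, D}⁺ = {A, B, D}; … — none reach the full schema.
{A, C, D, G}⁺: AC→E adds E; DEG→BF adds B, F → {A, B, C, D, E, F, G}. Minimal: {C, D, G}⁺ = {C, D, G}; {A, D, G}⁺ = {A, D, G}; {A, C, G}⁺ = {A, C, E, G}; … — none reach the full schema.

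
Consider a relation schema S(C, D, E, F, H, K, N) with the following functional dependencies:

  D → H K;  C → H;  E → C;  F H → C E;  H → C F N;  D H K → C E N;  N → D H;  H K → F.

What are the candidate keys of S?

C; D; E; H; N

{C}⁺: C→H adds H; H→CFN adds F, N; N→DH adds D; D→HK adds K; FH→CE adds E → {C, D, E, F, H, K, N}.
{D}⁺: D→HK adds H, K; H→CFN adds C, F, N; DHK→CEN adds E → {C, D, E, F, H, K, N}.
{E}⁺: E→C adds C; C→H adds H; H→CFN adds F, N; N→DH adds D; D→HK adds K → {C, D, E, F, H, K, N}.
{H}⁺: H→CFN adds C, F, N; N→DH adds D; D→HK adds K; FH→CE adds E → {C, D, E, F, H, K, N}.
{N}⁺: N→DH adds D, H; D→HK adds K; H→CFN adds C, F; DHK→CEN adds E → {C, D, E, F, H, K, N}.
Any other superkey contains one of these as a subset, so there are no further candidate keys.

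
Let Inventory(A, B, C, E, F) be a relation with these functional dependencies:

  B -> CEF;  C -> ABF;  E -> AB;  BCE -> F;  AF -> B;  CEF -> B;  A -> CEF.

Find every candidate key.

A; B; C; E

{A}⁺: A→CEF adds C, E, F; C→ABF adds B → {A, B, C, E, F}.
{B}⁺: B→CEF adds C, E, F; C→ABF adds A → {A, B, C, E, F}.
{C}⁺: C→ABF adds A, B, F; A→CEF adds E → {A, B, C, E, F}.
{E}⁺: E→AB adds A, B; A→CEF adds C, F → {A, B, C, E, F}.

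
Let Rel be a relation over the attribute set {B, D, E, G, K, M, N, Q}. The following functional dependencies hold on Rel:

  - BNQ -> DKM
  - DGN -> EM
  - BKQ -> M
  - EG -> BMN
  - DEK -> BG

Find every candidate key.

Attribute Q never appears on the right-hand side of any dependency, so Q must belong to every candidate key.
{Q}⁺ = {Q}, which is not all of the schema, so we must add further attributes.
{E, G, Q}⁺: EG→BMN adds B, M, N; BNQ→DKM adds D, K → {B, D, E, G, K, M, N, Q}. Minimal: {G, Q}⁺ = {G, Q}; {E, Q}⁺ = {E, Q}; {E, G}⁺ = {B, E, G, M, N} — none reach the full schema.
{B, E, N, Q}⁺: BNQ→DKM adds D, K, M; DEK→BG adds G → {B, D, E, G, K, M, N, Q}. Minimal: {E, N, Q}⁺ = {E, N, Q}; {B, N, Q}⁺ = {B, D, K, M, N, Q}; {B, E, Q}⁺ = {B, E, Q}; … — none reach the full schema.
{B, G, N, Q}⁺: BNQ→DKM adds D, K, M; DGN→EM adds E → {B, D, E, G, K, M, N, Q}. Minimal: {G, N, Q}⁺ = {G, N, Q}; {B, N, Q}⁺ = {B, D, K, M, N, Q}; {B, G, Q}⁺ = {B, G, Q}; … — none reach the full schema.
{D, E, K, Q}⁺: DEK→BG adds B, G; BKQ→M adds M; EG→BMN adds N → {B, D, E, G, K, M, N, Q}. Minimal: {E, K, Q}⁺ = {E, K, Q}; {D, K, Q}⁺ = {D, K, Q}; {D, E, Q}⁺ = {D, E, Q}; … — none reach the full schema.
{D, G, N, Q}⁺: DGN→EM adds E, M; EG→BMN adds B; BNQ→DKM adds K → {B, D, E, G, K, M, N, Q}. Minimal: {G, N, Q}⁺ = {G, N, Q}; {D, N, Q}⁺ = {D, N, Q}; {D, G, Q}⁺ = {D, G, Q}; … — none reach the full schema.
Any other superkey contains one of these as a subset, so there are no further candidate keys.

EGQ; BENQ; BGNQ; DEKQ; DGNQ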